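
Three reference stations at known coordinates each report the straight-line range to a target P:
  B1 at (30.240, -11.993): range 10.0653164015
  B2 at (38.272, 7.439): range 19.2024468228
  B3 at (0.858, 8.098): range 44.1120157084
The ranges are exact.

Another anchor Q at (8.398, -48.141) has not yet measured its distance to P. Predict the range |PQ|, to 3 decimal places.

eq1: (x − 30.240)² + (y + 11.993)² = 10.0653164015²
eq2: (x − 38.272)² + (y − 7.439)² = 19.2024468228²
eq3: (x − 0.858)² + (y − 8.098)² = 44.1120157084²
eq3−eq2, eq3−eq1 (x²,y² cancel):
  74.828·x − 1.318·y = 3030.906903
  58.764·x − 40.182·y = 2836.535217
det = 74.828·-40.182 − -1.318·58.764 = -2929.287744
x = (3030.906903·-40.182 − -1.318·2836.535217) / -2929.287744 = 40.299676
y = (74.828·2836.535217 − 3030.906903·58.764) / -2929.287744 = -11.656091
|P − Q| = √((40.299676 − 8.398)² + (-11.656091 − -48.141)²) = 48.465096

48.465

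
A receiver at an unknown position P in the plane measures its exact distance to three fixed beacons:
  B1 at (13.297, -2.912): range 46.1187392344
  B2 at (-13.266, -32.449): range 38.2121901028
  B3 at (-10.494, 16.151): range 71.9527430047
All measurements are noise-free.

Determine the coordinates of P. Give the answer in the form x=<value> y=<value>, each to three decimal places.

x=21.506 y=-48.294

eq1: (x − 13.297)² + (y + 2.912)² = 46.1187392344²
eq2: (x + 13.266)² + (y + 32.449)² = 38.2121901028²
eq3: (x + 10.494)² + (y − 16.151)² = 71.9527430047²
eq1−eq3, eq1−eq2 (x²,y² cancel):
  -47.582·x + 38.126·y = -2864.570233
  -53.126·x − 59.074·y = 1710.401040
det = -47.582·-59.074 − 38.126·-53.126 = 4836.340944
x = (-2864.570233·-59.074 − 38.126·1710.401040) / 4836.340944 = 21.506108
y = (-47.582·1710.401040 − -2864.570233·-53.126) / 4836.340944 = -48.294250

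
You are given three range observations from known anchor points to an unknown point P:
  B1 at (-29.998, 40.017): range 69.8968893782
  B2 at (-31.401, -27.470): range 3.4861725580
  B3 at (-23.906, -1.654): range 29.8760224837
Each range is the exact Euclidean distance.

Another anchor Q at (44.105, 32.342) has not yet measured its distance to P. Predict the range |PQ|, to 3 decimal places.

99.808

eq1: (x + 29.998)² + (y − 40.017)² = 69.8968893782²
eq2: (x + 31.401)² + (y + 27.470)² = 3.4861725580²
eq3: (x + 23.906)² + (y + 1.654)² = 29.8760224837²
eq3−eq2, eq3−eq1 (x²,y² cancel):
  -14.990·x − 51.632·y = 2046.814469
  -12.184·x + 83.342·y = -2065.990684
det = -14.990·83.342 − -51.632·-12.184 = -1878.380868
x = (2046.814469·83.342 − -51.632·-2065.990684) / -1878.380868 = -34.026316
y = (-14.990·-2065.990684 − 2046.814469·-12.184) / -1878.380868 = -29.763712
|P − Q| = √((-34.026316 − 44.105)² + (-29.763712 − 32.342)²) = 99.807926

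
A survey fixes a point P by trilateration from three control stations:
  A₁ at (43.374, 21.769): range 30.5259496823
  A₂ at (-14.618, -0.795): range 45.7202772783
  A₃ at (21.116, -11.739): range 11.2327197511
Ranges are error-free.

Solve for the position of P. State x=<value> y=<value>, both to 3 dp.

eq1: (x − 43.374)² + (y − 21.769)² = 30.5259496823²
eq2: (x + 14.618)² + (y + 0.795)² = 45.7202772783²
eq3: (x − 21.116)² + (y + 11.739)² = 11.2327197511²
eq3−eq2, eq3−eq1 (x²,y² cancel):
  -71.468·x + 21.888·y = -2333.541389
  44.516·x + 67.016·y = 965.844049
det = -71.468·67.016 − 21.888·44.516 = -5763.865696
x = (-2333.541389·67.016 − 21.888·965.844049) / -5763.865696 = 30.799643
y = (-71.468·965.844049 − -2333.541389·44.516) / -5763.865696 = -6.046807

x=30.800 y=-6.047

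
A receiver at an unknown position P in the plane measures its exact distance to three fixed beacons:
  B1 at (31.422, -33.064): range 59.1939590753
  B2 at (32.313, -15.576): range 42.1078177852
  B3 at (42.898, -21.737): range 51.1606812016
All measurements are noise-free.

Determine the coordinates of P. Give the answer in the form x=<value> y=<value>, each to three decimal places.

eq1: (x − 31.422)² + (y + 33.064)² = 59.1939590753²
eq2: (x − 32.313)² + (y + 15.576)² = 42.1078177852²
eq3: (x − 42.898)² + (y + 21.737)² = 51.1606812016²
eq3−eq1, eq3−eq2 (x²,y² cancel):
  -22.952·x − 22.654·y = -1118.674883
  -21.170·x + 12.322·y = -181.646846
det = -22.952·12.322 − -22.654·-21.170 = -762.399724
x = (-1118.674883·12.322 − -22.654·-181.646846) / -762.399724 = 23.477631
y = (-22.952·-181.646846 − -1118.674883·-21.170) / -762.399724 = 25.594433

x=23.478 y=25.594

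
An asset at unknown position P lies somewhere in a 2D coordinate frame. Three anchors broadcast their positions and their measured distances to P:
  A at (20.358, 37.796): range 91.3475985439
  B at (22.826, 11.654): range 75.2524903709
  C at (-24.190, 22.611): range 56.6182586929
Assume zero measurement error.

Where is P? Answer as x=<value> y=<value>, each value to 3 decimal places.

eq1: (x − 20.358)² + (y − 37.796)² = 91.3475985439²
eq2: (x − 22.826)² + (y − 11.654)² = 75.2524903709²
eq3: (x + 24.190)² + (y − 22.611)² = 56.6182586929²
eq3−eq2, eq3−eq1 (x²,y² cancel):
  94.032·x − 21.914·y = -2896.881519
  89.096·x + 30.370·y = -4392.184183
det = 94.032·30.370 − -21.914·89.096 = 4808.201584
x = (-2896.881519·30.370 − -21.914·-4392.184183) / 4808.201584 = -38.315493
y = (94.032·-4392.184183 − -2896.881519·89.096) / 4808.201584 = -32.216891

x=-38.315 y=-32.217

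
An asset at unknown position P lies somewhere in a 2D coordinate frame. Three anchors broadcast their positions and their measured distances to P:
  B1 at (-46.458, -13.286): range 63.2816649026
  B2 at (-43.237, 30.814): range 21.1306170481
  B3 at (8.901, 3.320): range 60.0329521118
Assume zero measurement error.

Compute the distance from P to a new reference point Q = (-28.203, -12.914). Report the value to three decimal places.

61.082

eq1: (x + 46.458)² + (y + 13.286)² = 63.2816649026²
eq2: (x + 43.237)² + (y − 30.814)² = 21.1306170481²
eq3: (x − 8.901)² + (y − 3.320)² = 60.0329521118²
eq1−eq2, eq1−eq3 (x²,y² cancel):
  6.442·x + 88.200·y = 4042.143341
  110.718·x + 33.212·y = -1843.999585
det = 6.442·33.212 − 88.200·110.718 = -9551.375896
x = (4042.143341·33.212 − 88.200·-1843.999585) / -9551.375896 = -31.083315
y = (6.442·-1843.999585 − 4042.143341·110.718) / -9551.375896 = 48.099570
|P − Q| = √((-31.083315 − -28.203)² + (48.099570 − -12.914)²) = 61.081519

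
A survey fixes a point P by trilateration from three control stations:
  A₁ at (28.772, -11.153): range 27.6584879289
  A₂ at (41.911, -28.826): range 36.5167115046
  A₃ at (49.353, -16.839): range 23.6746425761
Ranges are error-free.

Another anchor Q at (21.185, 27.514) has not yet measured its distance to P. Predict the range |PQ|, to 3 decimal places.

35.295

eq1: (x − 28.772)² + (y + 11.153)² = 27.6584879289²
eq2: (x − 41.911)² + (y + 28.826)² = 36.5167115046²
eq3: (x − 49.353)² + (y + 16.839)² = 23.6746425761²
eq3−eq1, eq3−eq2 (x²,y² cancel):
  -41.162·x + 11.372·y = -1971.556390
  -14.884·x − 23.974·y = -904.781851
det = -41.162·-23.974 − 11.372·-14.884 = 1156.078636
x = (-1971.556390·-23.974 − 11.372·-904.781851) / 1156.078636 = 49.784911
y = (-41.162·-904.781851 − -1971.556390·-14.884) / 1156.078636 = 6.831702
|P − Q| = √((49.784911 − 21.185)² + (6.831702 − 27.514)²) = 35.294650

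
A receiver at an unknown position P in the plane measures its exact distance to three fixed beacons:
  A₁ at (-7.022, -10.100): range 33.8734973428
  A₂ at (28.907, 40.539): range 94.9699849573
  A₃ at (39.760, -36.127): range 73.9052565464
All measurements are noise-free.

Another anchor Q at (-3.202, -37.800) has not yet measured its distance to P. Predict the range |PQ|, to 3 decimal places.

31.559

eq1: (x + 7.022)² + (y + 10.100)² = 33.8734973428²
eq2: (x − 28.907)² + (y − 40.539)² = 94.9699849573²
eq3: (x − 39.760)² + (y + 36.127)² = 73.9052565464²
eq1−eq3, eq1−eq2 (x²,y² cancel):
  93.564·x − 52.054·y = -1579.873878
  71.858·x + 101.278·y = -5544.177535
det = 93.564·101.278 − -52.054·71.858 = 13216.471124
x = (-1579.873878·101.278 − -52.054·-5544.177535) / 13216.471124 = -33.942728
y = (93.564·-5544.177535 − -1579.873878·71.858) / 13216.471124 = -30.659383
|P − Q| = √((-33.942728 − -3.202)² + (-30.659383 − -37.800)²) = 31.559163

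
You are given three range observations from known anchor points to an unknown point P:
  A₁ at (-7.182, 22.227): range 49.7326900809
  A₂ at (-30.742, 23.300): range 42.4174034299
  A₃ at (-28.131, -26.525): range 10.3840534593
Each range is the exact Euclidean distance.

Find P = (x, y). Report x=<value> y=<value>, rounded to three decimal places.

x=-35.165 y=-18.886

eq1: (x + 7.182)² + (y − 22.227)² = 49.7326900809²
eq2: (x + 30.742)² + (y − 23.300)² = 42.4174034299²
eq3: (x + 28.131)² + (y + 26.525)² = 10.3840534593²
eq3−eq1, eq3−eq2 (x²,y² cancel):
  41.898·x + 97.504·y = -3314.820029
  -5.222·x + 99.650·y = -1698.375769
det = 41.898·99.650 − 97.504·-5.222 = 4684.301588
x = (-3314.820029·99.650 − 97.504·-1698.375769) / 4684.301588 = -35.164983
y = (41.898·-1698.375769 − -3314.820029·-5.222) / 4684.301588 = -18.886175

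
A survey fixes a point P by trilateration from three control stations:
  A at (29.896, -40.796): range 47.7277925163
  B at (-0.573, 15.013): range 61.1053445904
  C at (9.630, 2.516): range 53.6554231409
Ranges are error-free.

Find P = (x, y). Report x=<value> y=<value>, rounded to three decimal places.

eq1: (x − 29.896)² + (y + 40.796)² = 47.7277925163²
eq2: (x + 0.573)² + (y − 15.013)² = 61.1053445904²
eq3: (x − 9.630)² + (y − 2.516)² = 53.6554231409²
eq1−eq2, eq1−eq3 (x²,y² cancel):
  -60.938·x + 111.618·y = -3788.286893
  -40.532·x + 86.624·y = -3059.979530
det = -60.938·86.624 − 111.618·-40.532 = -754.592536
x = (-3788.286893·86.624 − 111.618·-3059.979530) / -754.592536 = -17.747633
y = (-60.938·-3059.979530 − -3788.286893·-40.532) / -754.592536 = -43.629093

x=-17.748 y=-43.629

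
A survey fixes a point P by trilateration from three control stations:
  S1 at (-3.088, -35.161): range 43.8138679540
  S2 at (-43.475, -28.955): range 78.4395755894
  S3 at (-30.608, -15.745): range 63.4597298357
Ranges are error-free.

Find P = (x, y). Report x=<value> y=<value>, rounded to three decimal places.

eq1: (x + 3.088)² + (y + 35.161)² = 43.8138679540²
eq2: (x + 43.475)² + (y + 28.955)² = 78.4395755894²
eq3: (x + 30.608)² + (y + 15.745)² = 63.4597298357²
eq1−eq2, eq1−eq3 (x²,y² cancel):
  -80.774·x + 12.412·y = -2750.476009
  -55.040·x + 38.832·y = -2168.559262
det = -80.774·38.832 − 12.412·-55.040 = -2453.459488
x = (-2750.476009·38.832 − 12.412·-2168.559262) / -2453.459488 = 32.562317
y = (-80.774·-2168.559262 − -2750.476009·-55.040) / -2453.459488 = -9.691216

x=32.562 y=-9.691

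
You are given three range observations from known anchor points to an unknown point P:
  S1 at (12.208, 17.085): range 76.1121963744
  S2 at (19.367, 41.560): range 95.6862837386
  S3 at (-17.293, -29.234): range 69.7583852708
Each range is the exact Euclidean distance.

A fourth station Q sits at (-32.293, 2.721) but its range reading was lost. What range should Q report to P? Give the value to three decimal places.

96.934

eq1: (x − 12.208)² + (y − 17.085)² = 76.1121963744²
eq2: (x − 19.367)² + (y − 41.560)² = 95.6862837386²
eq3: (x + 17.293)² + (y + 29.234)² = 69.7583852708²
eq3−eq2, eq3−eq1 (x²,y² cancel):
  73.320·x + 141.588·y = -3340.992896
  59.002·x + 92.638·y = -1639.576237
det = 73.320·92.638 − 141.588·59.002 = -1561.757016
x = (-3340.992896·92.638 − 141.588·-1639.576237) / -1561.757016 = 49.533044
y = (73.320·-1639.576237 − -3340.992896·59.002) / -1561.757016 = -49.246799
|P − Q| = √((49.533044 − -32.293)² + (-49.246799 − 2.721)²) = 96.933759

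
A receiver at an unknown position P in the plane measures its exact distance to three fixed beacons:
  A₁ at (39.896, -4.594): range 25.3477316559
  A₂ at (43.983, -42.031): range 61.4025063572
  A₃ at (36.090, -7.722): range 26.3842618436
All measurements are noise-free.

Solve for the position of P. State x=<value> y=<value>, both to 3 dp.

eq1: (x − 39.896)² + (y + 4.594)² = 25.3477316559²
eq2: (x − 43.983)² + (y + 42.031)² = 61.4025063572²
eq3: (x − 36.090)² + (y + 7.722)² = 26.3842618436²
eq1−eq2, eq1−eq3 (x²,y² cancel):
  8.174·x − 74.874·y = -1039.446689
  -7.612·x − 6.256·y = -304.300041
det = 8.174·-6.256 − -74.874·-7.612 = -621.077432
x = (-1039.446689·-6.256 − -74.874·-304.300041) / -621.077432 = 26.214739
y = (8.174·-304.300041 − -1039.446689·-7.612) / -621.077432 = 16.744477

x=26.215 y=16.744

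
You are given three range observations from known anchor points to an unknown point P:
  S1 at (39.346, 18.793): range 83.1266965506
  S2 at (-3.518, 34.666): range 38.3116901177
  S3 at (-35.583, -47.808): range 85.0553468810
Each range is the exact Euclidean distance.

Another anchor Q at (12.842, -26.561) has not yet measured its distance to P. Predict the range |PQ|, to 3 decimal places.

83.809

eq1: (x − 39.346)² + (y − 18.793)² = 83.1266965506²
eq2: (x + 3.518)² + (y − 34.666)² = 38.3116901177²
eq3: (x + 35.583)² + (y + 47.808)² = 85.0553468810²
eq3−eq2, eq3−eq1 (x²,y² cancel):
  64.130·x + 164.948·y = 3428.979560
  149.858·x + 133.202·y = -1326.105834
det = 64.130·133.202 − 164.948·149.858 = -16176.533124
x = (3428.979560·133.202 − 164.948·-1326.105834) / -16176.533124 = -41.757120
y = (64.130·-1326.105834 − 3428.979560·149.858) / -16176.533124 = 37.022963
|P − Q| = √((-41.757120 − 12.842)² + (37.022963 − -26.561)²) = 83.809214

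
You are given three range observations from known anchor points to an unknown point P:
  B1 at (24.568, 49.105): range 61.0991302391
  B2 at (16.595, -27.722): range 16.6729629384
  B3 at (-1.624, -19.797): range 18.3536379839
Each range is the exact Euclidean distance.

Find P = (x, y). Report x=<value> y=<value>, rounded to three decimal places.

eq1: (x − 24.568)² + (y − 49.105)² = 61.0991302391²
eq2: (x − 16.595)² + (y + 27.722)² = 16.6729629384²
eq3: (x + 1.624)² + (y + 19.797)² = 18.3536379839²
eq3−eq2, eq3−eq1 (x²,y² cancel):
  36.438·x − 15.850·y = 708.213058
  52.384·x + 137.804·y = -775.918625
det = 36.438·137.804 − -15.850·52.384 = 5851.588552
x = (708.213058·137.804 − -15.850·-775.918625) / 5851.588552 = 14.576603
y = (36.438·-775.918625 − 708.213058·52.384) / 5851.588552 = -11.171660

x=14.577 y=-11.172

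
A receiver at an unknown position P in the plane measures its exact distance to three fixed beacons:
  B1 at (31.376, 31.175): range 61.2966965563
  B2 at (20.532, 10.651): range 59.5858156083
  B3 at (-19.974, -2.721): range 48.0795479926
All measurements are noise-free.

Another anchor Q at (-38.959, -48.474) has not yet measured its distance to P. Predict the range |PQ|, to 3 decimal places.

eq1: (x − 31.376)² + (y − 31.175)² = 61.2966965563²
eq2: (x − 20.532)² + (y − 10.651)² = 59.5858156083²
eq3: (x + 19.974)² + (y + 2.721)² = 48.0795479926²
eq2−eq3, eq2−eq1 (x²,y² cancel):
  -81.012·x − 26.744·y = 1110.184179
  21.688·x + 41.048·y = 1214.511589
det = -81.012·41.048 − -26.744·21.688 = -2745.356704
x = (1110.184179·41.048 − -26.744·1214.511589) / -2745.356704 = -28.430454
y = (-81.012·1214.511589 − 1110.184179·21.688) / -2745.356704 = 44.609026
|P − Q| = √((-28.430454 − -38.959)² + (44.609026 − -48.474)²) = 93.676571

93.677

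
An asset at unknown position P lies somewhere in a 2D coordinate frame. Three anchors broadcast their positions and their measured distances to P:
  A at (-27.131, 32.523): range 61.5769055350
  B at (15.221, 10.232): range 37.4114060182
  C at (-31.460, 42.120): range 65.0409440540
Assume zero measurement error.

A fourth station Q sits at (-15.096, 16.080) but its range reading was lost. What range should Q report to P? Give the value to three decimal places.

eq1: (x + 27.131)² + (y − 32.523)² = 61.5769055350²
eq2: (x − 15.221)² + (y − 10.232)² = 37.4114060182²
eq3: (x + 31.460)² + (y − 42.120)² = 65.0409440540²
eq1−eq2, eq1−eq3 (x²,y² cancel):
  84.704·x − 44.582·y = 934.637970
  -8.658·x + 19.194·y = 531.380202
det = 84.704·19.194 − -44.582·-8.658 = 1239.817620
x = (934.637970·19.194 − -44.582·531.380202) / 1239.817620 = 33.577062
y = (84.704·531.380202 − 934.637970·-8.658) / 1239.817620 = 42.830593
|P − Q| = √((33.577062 − -15.096)² + (42.830593 − 16.080)²) = 55.539727

55.540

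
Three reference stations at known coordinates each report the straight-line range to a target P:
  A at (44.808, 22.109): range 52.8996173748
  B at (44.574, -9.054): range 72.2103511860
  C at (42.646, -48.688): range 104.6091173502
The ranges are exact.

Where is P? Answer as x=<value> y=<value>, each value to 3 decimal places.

eq1: (x − 44.808)² + (y − 22.109)² = 52.8996173748²
eq2: (x − 44.574)² + (y + 9.054)² = 72.2103511860²
eq3: (x − 42.646)² + (y + 48.688)² = 104.6091173502²
eq3−eq1, eq3−eq2 (x²,y² cancel):
  4.324·x + 141.594·y = 6452.059999
  3.856·x + 79.268·y = 3608.346346
det = 4.324·79.268 − 141.594·3.856 = -203.231632
x = (6452.059999·79.268 − 141.594·3608.346346) / -203.231632 = -2.567019
y = (4.324·3608.346346 − 6452.059999·3.856) / -203.231632 = 45.645718

x=-2.567 y=45.646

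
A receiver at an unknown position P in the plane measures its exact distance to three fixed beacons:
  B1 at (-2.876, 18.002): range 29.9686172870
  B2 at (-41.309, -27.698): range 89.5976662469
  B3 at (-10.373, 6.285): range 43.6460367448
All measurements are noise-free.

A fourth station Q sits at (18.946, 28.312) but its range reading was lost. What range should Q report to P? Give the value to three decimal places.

eq1: (x + 2.876)² + (y − 18.002)² = 29.9686172870²
eq2: (x + 41.309)² + (y + 27.698)² = 89.5976662469²
eq3: (x + 10.373)² + (y − 6.285)² = 43.6460367448²
eq1−eq3, eq1−eq2 (x²,y² cancel):
  -14.994·x − 23.434·y = -1192.101527
  -76.866·x − 91.400·y = -4988.354470
det = -14.994·-91.400 − -23.434·-76.866 = -430.826244
x = (-1192.101527·-91.400 − -23.434·-4988.354470) / -430.826244 = 18.427427
y = (-14.994·-4988.354470 − -1192.101527·-76.866) / -430.826244 = 39.079999
|P − Q| = √((18.427427 − 18.946)² + (39.079999 − 28.312)²) = 10.780478

10.780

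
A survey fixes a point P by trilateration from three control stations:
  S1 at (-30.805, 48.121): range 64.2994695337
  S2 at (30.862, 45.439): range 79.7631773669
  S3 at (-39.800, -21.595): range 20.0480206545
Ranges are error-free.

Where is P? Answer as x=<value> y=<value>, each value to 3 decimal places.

x=-20.738 y=-15.385

eq1: (x + 30.805)² + (y − 48.121)² = 64.2994695337²
eq2: (x − 30.862)² + (y − 45.439)² = 79.7631773669²
eq3: (x + 39.800)² + (y + 21.595)² = 20.0480206545²
eq3−eq2, eq3−eq1 (x²,y² cancel):
  141.324·x + 134.068·y = -4993.459591
  17.990·x + 139.432·y = -2518.304009
det = 141.324·139.432 − 134.068·17.990 = 17293.204648
x = (-4993.459591·139.432 − 134.068·-2518.304009) / 17293.204648 = -20.737861
y = (141.324·-2518.304009 − -4993.459591·17.990) / 17293.204648 = -15.385492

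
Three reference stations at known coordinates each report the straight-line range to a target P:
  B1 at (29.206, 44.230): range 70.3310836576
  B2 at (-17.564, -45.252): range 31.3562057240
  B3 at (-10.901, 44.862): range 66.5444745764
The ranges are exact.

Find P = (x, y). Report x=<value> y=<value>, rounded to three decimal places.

eq1: (x − 29.206)² + (y − 44.230)² = 70.3310836576²
eq2: (x + 17.564)² + (y + 45.252)² = 31.3562057240²
eq3: (x + 10.901)² + (y − 44.862)² = 66.5444745764²
eq3−eq1, eq3−eq2 (x²,y² cancel):
  80.214·x − 1.264·y = 159.558259
  -13.326·x − 180.228·y = 3669.762214
det = 80.214·-180.228 − -1.264·-13.326 = -14473.652856
x = (159.558259·-180.228 − -1.264·3669.762214) / -14473.652856 = 1.666358
y = (80.214·3669.762214 − 159.558259·-13.326) / -14473.652856 = -20.484986

x=1.666 y=-20.485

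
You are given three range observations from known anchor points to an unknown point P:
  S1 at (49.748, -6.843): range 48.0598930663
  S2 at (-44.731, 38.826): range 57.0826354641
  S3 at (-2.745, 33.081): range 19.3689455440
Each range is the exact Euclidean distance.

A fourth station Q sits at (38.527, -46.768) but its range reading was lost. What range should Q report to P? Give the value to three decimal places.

70.667

eq1: (x − 49.748)² + (y + 6.843)² = 48.0598930663²
eq2: (x + 44.731)² + (y − 38.826)² = 57.0826354641²
eq3: (x + 2.745)² + (y − 33.081)² = 19.3689455440²
eq2−eq1, eq2−eq3 (x²,y² cancel):
  188.958·x − 91.338·y = -37.956534
  83.972·x − 11.490·y = 476.838169
det = 188.958·-11.490 − -91.338·83.972 = 5498.707116
x = (-37.956534·-11.490 − -91.338·476.838169) / 5498.707116 = 7.999983
y = (188.958·476.838169 − -37.956534·83.972) / 5498.707116 = 16.965747
|P − Q| = √((7.999983 − 38.527)² + (16.965747 − -46.768)²) = 70.667455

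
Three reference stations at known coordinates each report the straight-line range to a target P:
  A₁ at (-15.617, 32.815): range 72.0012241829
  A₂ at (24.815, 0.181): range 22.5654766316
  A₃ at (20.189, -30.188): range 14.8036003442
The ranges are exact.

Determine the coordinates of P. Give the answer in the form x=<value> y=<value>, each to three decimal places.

x=31.968 y=-21.221

eq1: (x + 15.617)² + (y − 32.815)² = 72.0012241829²
eq2: (x − 24.815)² + (y − 0.181)² = 22.5654766316²
eq3: (x − 20.189)² + (y + 30.188)² = 14.8036003442²
eq1−eq3, eq1−eq2 (x²,y² cancel):
  71.612·x − 126.006·y = 4963.225852
  80.864·x − 65.268·y = 3970.077620
det = 71.612·-65.268 − -126.006·80.864 = 5515.377168
x = (4963.225852·-65.268 − -126.006·3970.077620) / 5515.377168 = 31.967673
y = (71.612·3970.077620 − 4963.225852·80.864) / 5515.377168 = -21.220869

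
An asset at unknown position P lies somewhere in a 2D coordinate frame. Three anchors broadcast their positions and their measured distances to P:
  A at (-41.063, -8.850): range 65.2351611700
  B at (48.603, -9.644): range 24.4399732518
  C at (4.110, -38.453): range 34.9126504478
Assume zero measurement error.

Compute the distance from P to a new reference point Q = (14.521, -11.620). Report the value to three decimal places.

eq1: (x + 41.063)² + (y + 8.850)² = 65.2351611700²
eq2: (x − 48.603)² + (y + 9.644)² = 24.4399732518²
eq3: (x − 4.110)² + (y + 38.453)² = 34.9126504478²
eq1−eq3, eq1−eq2 (x²,y² cancel):
  90.346·x − 59.206·y = 2767.765932
  179.332·x − 1.588·y = 4349.079836
det = 90.346·-1.588 − -59.206·179.332 = 10474.060944
x = (2767.765932·-1.588 − -59.206·4349.079836) / 10474.060944 = 24.164115
y = (90.346·4349.079836 − 2767.765932·179.332) / 10474.060944 = -9.874588
|P − Q| = √((24.164115 − 14.521)² + (-9.874588 − -11.620)²) = 9.799802

9.800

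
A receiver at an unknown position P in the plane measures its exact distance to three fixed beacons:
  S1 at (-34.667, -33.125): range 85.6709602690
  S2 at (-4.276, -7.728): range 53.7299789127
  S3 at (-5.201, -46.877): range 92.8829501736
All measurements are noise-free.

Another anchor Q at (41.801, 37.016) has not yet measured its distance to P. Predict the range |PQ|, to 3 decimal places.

eq1: (x + 34.667)² + (y + 33.125)² = 85.6709602690²
eq2: (x + 4.276)² + (y + 7.728)² = 53.7299789127²
eq3: (x + 5.201)² + (y + 46.877)² = 92.8829501736²
eq1−eq3, eq1−eq2 (x²,y² cancel):
  58.932·x − 27.504·y = -1362.291984
  60.782·x + 50.794·y = 2231.542445
det = 58.932·50.794 − -27.504·60.782 = 4665.140136
x = (-1362.291984·50.794 − -27.504·2231.542445) / 4665.140136 = -1.676245
y = (58.932·2231.542445 − -1362.291984·60.782) / 4665.140136 = 45.939047
|P − Q| = √((-1.676245 − 41.801)² + (45.939047 − 37.016)²) = 44.383460

44.383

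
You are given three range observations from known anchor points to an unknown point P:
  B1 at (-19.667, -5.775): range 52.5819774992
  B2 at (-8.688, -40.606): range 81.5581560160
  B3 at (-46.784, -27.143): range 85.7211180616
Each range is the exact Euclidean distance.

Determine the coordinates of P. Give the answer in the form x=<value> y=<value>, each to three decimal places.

x=7.289 y=39.372

eq1: (x + 19.667)² + (y + 5.775)² = 52.5819774992²
eq2: (x + 8.688)² + (y + 40.606)² = 81.5581560160²
eq3: (x + 46.784)² + (y + 27.143)² = 85.7211180616²
eq3−eq2, eq3−eq1 (x²,y² cancel):
  76.192·x − 26.926·y = -504.779256
  54.234·x + 42.736·y = 2077.902133
det = 76.192·42.736 − -26.926·54.234 = 4716.445996
x = (-504.779256·42.736 − -26.926·2077.902133) / 4716.445996 = 7.288824
y = (76.192·2077.902133 − -504.779256·54.234) / 4716.445996 = 39.371959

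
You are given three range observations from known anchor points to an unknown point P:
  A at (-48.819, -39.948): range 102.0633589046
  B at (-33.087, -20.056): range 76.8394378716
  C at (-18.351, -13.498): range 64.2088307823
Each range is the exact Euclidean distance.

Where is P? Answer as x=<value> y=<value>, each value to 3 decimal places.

x=7.020 y=45.486

eq1: (x + 48.819)² + (y + 39.948)² = 102.0633589046²
eq2: (x + 33.087)² + (y + 20.056)² = 76.8394378716²
eq3: (x + 18.351)² + (y + 13.498)² = 64.2088307823²
eq3−eq2, eq3−eq1 (x²,y² cancel):
  -29.472·x − 13.116·y = -803.487762
  -60.936·x − 52.900·y = -2833.973020
det = -29.472·-52.900 − -13.116·-60.936 = 759.832224
x = (-803.487762·-52.900 − -13.116·-2833.973020) / 759.832224 = 7.020119
y = (-29.472·-2833.973020 − -803.487762·-60.936) / 759.832224 = 45.485729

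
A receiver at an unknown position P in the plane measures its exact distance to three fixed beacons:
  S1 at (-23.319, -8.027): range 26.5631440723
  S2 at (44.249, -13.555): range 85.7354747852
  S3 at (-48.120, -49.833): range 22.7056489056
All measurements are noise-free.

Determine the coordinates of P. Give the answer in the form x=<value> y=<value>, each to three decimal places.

eq1: (x + 23.319)² + (y + 8.027)² = 26.5631440723²
eq2: (x − 44.249)² + (y + 13.555)² = 85.7354747852²
eq3: (x + 48.120)² + (y + 49.833)² = 22.7056489056²
eq3−eq1, eq3−eq2 (x²,y² cancel):
  49.602·x + 83.612·y = -4380.707930
  184.738·x + 72.556·y = -9492.175407
det = 49.602·72.556 − 83.612·184.738 = -11847.390944
x = (-4380.707930·72.556 − 83.612·-9492.175407) / -11847.390944 = -40.161849
y = (49.602·-9492.175407 − -4380.707930·184.738) / -11847.390944 = -28.567668

x=-40.162 y=-28.568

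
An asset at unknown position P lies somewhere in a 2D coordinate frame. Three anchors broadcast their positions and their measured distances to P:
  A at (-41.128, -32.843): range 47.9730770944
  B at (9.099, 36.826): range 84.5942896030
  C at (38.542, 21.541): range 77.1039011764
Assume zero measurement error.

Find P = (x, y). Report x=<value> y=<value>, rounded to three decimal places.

x=4.505 y=-47.643

eq1: (x + 41.128)² + (y + 32.843)² = 47.9730770944²
eq2: (x − 9.099)² + (y − 36.826)² = 84.5942896030²
eq3: (x − 38.542)² + (y − 21.541)² = 77.1039011764²
eq1−eq3, eq1−eq2 (x²,y² cancel):
  159.340·x + 108.768·y = -4464.270039
  100.454·x + 139.338·y = -6186.006664
det = 159.340·139.338 − 108.768·100.454 = 11275.936248
x = (-4464.270039·139.338 − 108.768·-6186.006664) / 11275.936248 = 4.504913
y = (159.340·-6186.006664 − -4464.270039·100.454) / 11275.936248 = -47.643451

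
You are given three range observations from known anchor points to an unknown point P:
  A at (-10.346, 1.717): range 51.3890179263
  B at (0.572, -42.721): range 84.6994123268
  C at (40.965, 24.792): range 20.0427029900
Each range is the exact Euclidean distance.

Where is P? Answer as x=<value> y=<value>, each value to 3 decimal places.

x=25.963 y=38.083

eq1: (x + 10.346)² + (y − 1.717)² = 51.3890179263²
eq2: (x − 0.572)² + (y + 42.721)² = 84.6994123268²
eq3: (x − 40.965)² + (y − 24.792)² = 20.0427029900²
eq2−eq1, eq2−eq3 (x²,y² cancel):
  -21.836·x + 88.876·y = 2817.736065
  80.786·x + 135.026·y = 7239.643969
det = -21.836·135.026 − 88.876·80.786 = -10128.364272
x = (2817.736065·135.026 − 88.876·7239.643969) / -10128.364272 = 25.963024
y = (-21.836·7239.643969 − 2817.736065·80.786) / -10128.364272 = 38.082999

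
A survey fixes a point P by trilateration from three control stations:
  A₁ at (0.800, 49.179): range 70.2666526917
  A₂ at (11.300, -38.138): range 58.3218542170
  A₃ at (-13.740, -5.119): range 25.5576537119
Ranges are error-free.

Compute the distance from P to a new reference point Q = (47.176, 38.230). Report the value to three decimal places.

98.165

eq1: (x − 0.800)² + (y − 49.179)² = 70.2666526917²
eq2: (x − 11.300)² + (y + 38.138)² = 58.3218542170²
eq3: (x + 13.740)² + (y + 5.119)² = 25.5576537119²
eq3−eq1, eq3−eq2 (x²,y² cancel):
  29.080·x + 108.596·y = -2079.986537
  50.080·x − 66.038·y = -1381.039733
det = 29.080·-66.038 − 108.596·50.080 = -7358.872720
x = (-2079.986537·-66.038 − 108.596·-1381.039733) / -7358.872720 = -39.045864
y = (29.080·-1381.039733 − -2079.986537·50.080) / -7358.872720 = -8.697676
|P − Q| = √((-39.045864 − 47.176)² + (-8.697676 − 38.230)²) = 98.165251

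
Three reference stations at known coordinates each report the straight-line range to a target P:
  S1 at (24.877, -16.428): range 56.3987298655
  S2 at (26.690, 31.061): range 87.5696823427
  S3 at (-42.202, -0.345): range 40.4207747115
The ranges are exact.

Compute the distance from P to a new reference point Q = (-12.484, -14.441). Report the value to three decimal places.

27.737

eq1: (x − 24.877)² + (y + 16.428)² = 56.3987298655²
eq2: (x − 26.690)² + (y − 31.061)² = 87.5696823427²
eq3: (x + 42.202)² + (y + 0.345)² = 40.4207747115²
eq2−eq3, eq2−eq1 (x²,y² cancel):
  -137.784·x − 62.812·y = 6138.596245
  -3.626·x − 94.978·y = 3699.235027
det = -137.784·-94.978 − -62.812·-3.626 = 12858.692440
x = (6138.596245·-94.978 − -62.812·3699.235027) / 12858.692440 = -27.271454
y = (-137.784·3699.235027 − 6138.596245·-3.626) / 12858.692440 = -37.907186
|P − Q| = √((-27.271454 − -12.484)² + (-37.907186 − -14.441)²) = 27.736811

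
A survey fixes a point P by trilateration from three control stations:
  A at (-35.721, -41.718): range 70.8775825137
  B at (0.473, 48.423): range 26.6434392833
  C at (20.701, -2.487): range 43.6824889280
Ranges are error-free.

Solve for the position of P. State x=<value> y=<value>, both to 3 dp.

eq1: (x + 35.721)² + (y + 41.718)² = 70.8775825137²
eq2: (x − 0.473)² + (y − 48.423)² = 26.6434392833²
eq3: (x − 20.701)² + (y + 2.487)² = 43.6824889280²
eq1−eq3, eq1−eq2 (x²,y² cancel):
  112.844·x + 78.462·y = 533.807069
  72.388·x + 180.282·y = 3642.388139
det = 112.844·180.282 − 78.462·72.388 = 14664.034752
x = (533.807069·180.282 − 78.462·3642.388139) / 14664.034752 = -12.926405
y = (112.844·3642.388139 − 533.807069·72.388) / 14664.034752 = 25.394131

x=-12.926 y=25.394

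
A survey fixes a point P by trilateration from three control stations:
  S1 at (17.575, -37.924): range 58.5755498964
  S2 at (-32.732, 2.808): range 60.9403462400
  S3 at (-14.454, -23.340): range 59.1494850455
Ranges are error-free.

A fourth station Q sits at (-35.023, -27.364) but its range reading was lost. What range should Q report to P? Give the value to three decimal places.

77.069

eq1: (x − 17.575)² + (y + 37.924)² = 58.5755498964²
eq2: (x + 32.732)² + (y − 2.808)² = 60.9403462400²
eq3: (x + 14.454)² + (y + 23.340)² = 59.1494850455²
eq1−eq2, eq1−eq3 (x²,y² cancel):
  -100.614·x + 81.464·y = -950.472467
  -64.058·x + 29.168·y = -1061.003220
det = -100.614·29.168 − 81.464·-64.058 = 2283.711760
x = (-950.472467·29.168 − 81.464·-1061.003220) / 2283.711760 = 25.708229
y = (-100.614·-1061.003220 − -950.472467·-64.058) / 2283.711760 = 20.084151
|P − Q| = √((25.708229 − -35.023)² + (20.084151 − -27.364)²) = 77.068861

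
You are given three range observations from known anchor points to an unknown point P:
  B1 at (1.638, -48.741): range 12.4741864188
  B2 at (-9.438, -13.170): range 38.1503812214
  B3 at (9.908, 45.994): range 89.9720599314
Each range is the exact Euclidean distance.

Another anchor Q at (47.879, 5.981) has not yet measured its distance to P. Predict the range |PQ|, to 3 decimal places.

eq1: (x − 1.638)² + (y + 48.741)² = 12.4741864188²
eq2: (x + 9.438)² + (y + 13.170)² = 38.1503812214²
eq3: (x − 9.908)² + (y − 45.994)² = 89.9720599314²
eq1−eq2, eq1−eq3 (x²,y² cancel):
  -22.152·x + 71.142·y = -3415.689642
  16.540·x + 189.470·y = -8104.117866
det = -22.152·189.470 − 71.142·16.540 = -5373.828120
x = (-3415.689642·189.470 − 71.142·-8104.117866) / -5373.828120 = 13.142877
y = (-22.152·-8104.117866 − -3415.689642·16.540) / -5373.828120 = -43.919887
|P − Q| = √((13.142877 − 47.879)² + (-43.919887 − 5.981)²) = 60.800467

60.800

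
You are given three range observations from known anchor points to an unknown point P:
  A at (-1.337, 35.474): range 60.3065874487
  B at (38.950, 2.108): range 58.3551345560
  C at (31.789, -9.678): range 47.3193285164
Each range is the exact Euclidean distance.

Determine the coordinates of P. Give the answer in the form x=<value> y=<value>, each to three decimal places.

eq1: (x + 1.337)² + (y − 35.474)² = 60.3065874487²
eq2: (x − 38.950)² + (y − 2.108)² = 58.3551345560²
eq3: (x − 31.789)² + (y + 9.678)² = 47.3193285164²
eq1−eq3, eq1−eq2 (x²,y² cancel):
  66.252·x − 90.304·y = 1241.777598
  80.574·x − 66.732·y = 492.916680
det = 66.252·-66.732 − -90.304·80.574 = 2855.026032
x = (1241.777598·-66.732 − -90.304·492.916680) / 2855.026032 = -13.433837
y = (66.252·492.916680 − 1241.777598·80.574) / 2855.026032 = -23.606885

x=-13.434 y=-23.607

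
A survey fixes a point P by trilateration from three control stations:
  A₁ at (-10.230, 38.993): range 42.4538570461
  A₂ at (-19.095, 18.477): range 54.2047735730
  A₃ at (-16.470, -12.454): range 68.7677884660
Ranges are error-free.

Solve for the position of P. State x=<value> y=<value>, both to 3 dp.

eq1: (x + 10.230)² + (y − 38.993)² = 42.4538570461²
eq2: (x + 19.095)² + (y − 18.477)² = 54.2047735730²
eq3: (x + 16.470)² + (y + 12.454)² = 68.7677884660²
eq2−eq3, eq2−eq1 (x²,y² cancel):
  5.250·x − 61.862·y = -2070.506790
  17.730·x + 41.032·y = 2054.915895
det = 5.250·41.032 − -61.862·17.730 = 1312.231260
x = (-2070.506790·41.032 − -61.862·2054.915895) / 1312.231260 = 32.131663
y = (5.250·2054.915895 − -2070.506790·17.730) / 1312.231260 = 36.196664

x=32.132 y=36.197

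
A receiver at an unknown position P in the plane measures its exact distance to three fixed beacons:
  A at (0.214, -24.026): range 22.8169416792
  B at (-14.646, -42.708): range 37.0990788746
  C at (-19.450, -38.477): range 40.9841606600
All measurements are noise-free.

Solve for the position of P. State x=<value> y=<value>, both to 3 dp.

eq1: (x − 0.214)² + (y + 24.026)² = 22.8169416792²
eq2: (x + 14.646)² + (y + 42.708)² = 37.0990788746²
eq3: (x + 19.450)² + (y + 38.477)² = 40.9841606600²
eq3−eq1, eq3−eq2 (x²,y² cancel):
  39.328·x + 28.902·y = -122.398960
  9.608·x − 8.462·y = 483.056323
det = 39.328·-8.462 − 28.902·9.608 = -610.483952
x = (-122.398960·-8.462 − 28.902·483.056323) / -610.483952 = 21.172635
y = (39.328·483.056323 − -122.398960·9.608) / -610.483952 = -33.045338

x=21.173 y=-33.045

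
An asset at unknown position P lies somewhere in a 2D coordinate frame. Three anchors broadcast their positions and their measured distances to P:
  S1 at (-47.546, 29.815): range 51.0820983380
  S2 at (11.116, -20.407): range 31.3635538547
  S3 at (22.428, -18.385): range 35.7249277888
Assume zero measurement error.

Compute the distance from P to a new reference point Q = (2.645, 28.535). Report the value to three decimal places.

20.426

eq1: (x + 47.546)² + (y − 29.815)² = 51.0820983380²
eq2: (x − 11.116)² + (y + 20.407)² = 31.3635538547²
eq3: (x − 22.428)² + (y + 18.385)² = 35.7249277888²
eq2−eq3, eq2−eq1 (x²,y² cancel):
  22.624·x + 4.044·y = 8.414349
  -117.324·x + 100.444·y = 983.836976
det = 22.624·100.444 − 4.044·-117.324 = 2746.903312
x = (8.414349·100.444 − 4.044·983.836976) / 2746.903312 = -1.140727
y = (22.624·983.836976 − 8.414349·-117.324) / 2746.903312 = 8.462450
|P − Q| = √((-1.140727 − 2.645)² + (8.462450 − 28.535)²) = 20.426428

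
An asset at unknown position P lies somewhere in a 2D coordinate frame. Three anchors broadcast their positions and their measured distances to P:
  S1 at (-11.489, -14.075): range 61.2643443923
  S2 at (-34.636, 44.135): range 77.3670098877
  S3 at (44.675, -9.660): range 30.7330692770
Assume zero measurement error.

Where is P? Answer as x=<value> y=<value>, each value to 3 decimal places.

eq1: (x + 11.489)² + (y + 14.075)² = 61.2643443923²
eq2: (x + 34.636)² + (y − 44.135)² = 77.3670098877²
eq3: (x − 44.675)² + (y + 9.660)² = 30.7330692770²
eq3−eq1, eq3−eq2 (x²,y² cancel):
  -112.328·x − 8.830·y = -4567.866826
  -158.622·x + 107.590·y = -3982.753176
det = -112.328·107.590 − -8.830·-158.622 = -13486.001780
x = (-4567.866826·107.590 − -8.830·-3982.753176) / -13486.001780 = 39.049713
y = (-112.328·-3982.753176 − -4567.866826·-158.622) / -13486.001780 = 20.553866

x=39.050 y=20.554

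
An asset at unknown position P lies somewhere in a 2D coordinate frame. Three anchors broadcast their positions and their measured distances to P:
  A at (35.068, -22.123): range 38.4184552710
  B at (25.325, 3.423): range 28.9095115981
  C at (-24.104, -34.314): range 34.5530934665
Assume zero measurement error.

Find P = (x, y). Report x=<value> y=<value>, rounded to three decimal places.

x=-0.925 y=-8.689

eq1: (x − 35.068)² + (y + 22.123)² = 38.4184552710²
eq2: (x − 25.325)² + (y − 3.423)² = 28.9095115981²
eq3: (x + 24.104)² + (y + 34.314)² = 34.5530934665²
eq1−eq2, eq1−eq3 (x²,y² cancel):
  -19.486·x + 51.092·y = -425.901354
  -118.344·x − 24.382·y = 321.323096
det = -19.486·-24.382 − 51.092·-118.344 = 6521.539300
x = (-425.901354·-24.382 − 51.092·321.323096) / 6521.539300 = -0.925044
y = (-19.486·321.323096 − -425.901354·-118.344) / 6521.539300 = -8.688773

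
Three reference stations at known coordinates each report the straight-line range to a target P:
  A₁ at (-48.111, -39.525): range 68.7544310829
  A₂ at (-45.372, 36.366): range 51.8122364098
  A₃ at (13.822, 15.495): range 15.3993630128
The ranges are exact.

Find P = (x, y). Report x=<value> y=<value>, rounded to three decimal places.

eq1: (x + 48.111)² + (y + 39.525)² = 68.7544310829²
eq2: (x + 45.372)² + (y − 36.366)² = 51.8122364098²
eq3: (x − 13.822)² + (y − 15.495)² = 15.3993630128²
eq2−eq3, eq2−eq1 (x²,y² cancel):
  118.388·x − 41.742·y = -502.594170
  -5.478·x − 151.782·y = -1546.874346
det = 118.388·-151.782 − -41.742·-5.478 = -18197.830092
x = (-502.594170·-151.782 − -41.742·-1546.874346) / -18197.830092 = -0.643765
y = (118.388·-1546.874346 − -502.594170·-5.478) / -18197.830092 = 10.214656

x=-0.644 y=10.215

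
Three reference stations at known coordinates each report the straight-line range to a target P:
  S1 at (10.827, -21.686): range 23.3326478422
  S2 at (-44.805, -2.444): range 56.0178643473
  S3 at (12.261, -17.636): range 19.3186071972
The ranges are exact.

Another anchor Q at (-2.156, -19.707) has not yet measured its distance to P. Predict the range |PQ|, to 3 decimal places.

eq1: (x − 10.827)² + (y + 21.686)² = 23.3326478422²
eq2: (x + 44.805)² + (y + 2.444)² = 56.0178643473²
eq3: (x − 12.261)² + (y + 17.636)² = 19.3186071972²
eq1−eq2, eq1−eq3 (x²,y² cancel):
  -111.264·x + 38.484·y = -1167.634035
  2.868·x + 8.100·y = 45.057963
det = -111.264·8.100 − 38.484·2.868 = -1011.610512
x = (-1167.634035·8.100 − 38.484·45.057963) / -1011.610512 = 11.063395
y = (-111.264·45.057963 − -1167.634035·2.868) / -1011.610512 = 1.645450
|P − Q| = √((11.063395 − -2.156)² + (1.645450 − -19.707)²) = 25.113334

25.113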